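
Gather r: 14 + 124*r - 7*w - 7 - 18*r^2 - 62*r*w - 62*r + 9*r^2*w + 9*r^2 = r^2*(9*w - 9) + r*(62 - 62*w) - 7*w + 7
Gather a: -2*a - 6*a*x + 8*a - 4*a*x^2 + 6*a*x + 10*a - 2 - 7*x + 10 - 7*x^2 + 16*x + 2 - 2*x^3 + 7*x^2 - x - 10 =a*(16 - 4*x^2) - 2*x^3 + 8*x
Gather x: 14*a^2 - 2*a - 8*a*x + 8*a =14*a^2 - 8*a*x + 6*a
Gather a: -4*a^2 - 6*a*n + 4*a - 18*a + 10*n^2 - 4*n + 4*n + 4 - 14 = -4*a^2 + a*(-6*n - 14) + 10*n^2 - 10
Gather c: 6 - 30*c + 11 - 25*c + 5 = 22 - 55*c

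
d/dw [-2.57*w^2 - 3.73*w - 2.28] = -5.14*w - 3.73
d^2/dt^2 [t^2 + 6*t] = 2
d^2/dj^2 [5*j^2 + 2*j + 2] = 10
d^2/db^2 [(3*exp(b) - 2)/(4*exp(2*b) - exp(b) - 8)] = (48*exp(4*b) - 116*exp(3*b) + 600*exp(2*b) - 282*exp(b) + 208)*exp(b)/(64*exp(6*b) - 48*exp(5*b) - 372*exp(4*b) + 191*exp(3*b) + 744*exp(2*b) - 192*exp(b) - 512)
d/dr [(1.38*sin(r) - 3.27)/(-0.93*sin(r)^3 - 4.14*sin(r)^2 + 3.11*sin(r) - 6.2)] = (2.5668*sin(r)^3 - 3.4101*sin(r)^2 - 27.0756*sin(r) + 1.6137)*cos(r)/(0.8649*sin(r)^6 + 7.7004*sin(r)^5 + 11.355*sin(r)^4 - 14.2188*sin(r)^3 + 61.0081*sin(r)^2 - 38.564*sin(r) + 38.44)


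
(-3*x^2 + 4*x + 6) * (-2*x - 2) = 6*x^3 - 2*x^2 - 20*x - 12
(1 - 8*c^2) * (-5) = 40*c^2 - 5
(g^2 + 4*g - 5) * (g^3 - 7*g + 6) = g^5 + 4*g^4 - 12*g^3 - 22*g^2 + 59*g - 30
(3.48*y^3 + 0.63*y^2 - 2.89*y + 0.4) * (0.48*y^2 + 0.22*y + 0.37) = 1.6704*y^5 + 1.068*y^4 + 0.0390000000000001*y^3 - 0.2107*y^2 - 0.9813*y + 0.148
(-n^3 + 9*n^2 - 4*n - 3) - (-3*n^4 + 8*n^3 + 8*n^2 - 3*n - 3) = 3*n^4 - 9*n^3 + n^2 - n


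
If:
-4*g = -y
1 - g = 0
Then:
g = 1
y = 4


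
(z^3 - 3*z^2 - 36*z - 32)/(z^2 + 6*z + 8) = (z^2 - 7*z - 8)/(z + 2)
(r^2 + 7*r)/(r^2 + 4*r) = (r + 7)/(r + 4)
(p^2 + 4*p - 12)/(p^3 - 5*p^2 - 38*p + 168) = (p - 2)/(p^2 - 11*p + 28)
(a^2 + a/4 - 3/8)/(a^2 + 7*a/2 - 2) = (a + 3/4)/(a + 4)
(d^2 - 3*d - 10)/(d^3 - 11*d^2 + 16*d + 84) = (d - 5)/(d^2 - 13*d + 42)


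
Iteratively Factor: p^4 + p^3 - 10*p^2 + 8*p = (p - 2)*(p^3 + 3*p^2 - 4*p) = (p - 2)*(p + 4)*(p^2 - p) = (p - 2)*(p - 1)*(p + 4)*(p)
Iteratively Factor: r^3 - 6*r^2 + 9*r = (r)*(r^2 - 6*r + 9) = r*(r - 3)*(r - 3)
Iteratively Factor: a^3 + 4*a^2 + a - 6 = (a + 2)*(a^2 + 2*a - 3) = (a + 2)*(a + 3)*(a - 1)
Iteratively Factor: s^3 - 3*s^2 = (s)*(s^2 - 3*s) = s*(s - 3)*(s)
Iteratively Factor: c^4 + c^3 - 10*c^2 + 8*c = (c)*(c^3 + c^2 - 10*c + 8) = c*(c + 4)*(c^2 - 3*c + 2) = c*(c - 2)*(c + 4)*(c - 1)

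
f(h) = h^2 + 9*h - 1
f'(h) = 2*h + 9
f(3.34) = 40.22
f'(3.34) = 15.68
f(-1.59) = -12.78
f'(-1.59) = 5.82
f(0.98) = 8.78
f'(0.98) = 10.96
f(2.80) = 32.04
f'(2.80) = 14.60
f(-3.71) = -20.63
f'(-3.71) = 1.58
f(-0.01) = -1.09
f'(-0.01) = 8.98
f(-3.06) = -19.18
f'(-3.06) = 2.88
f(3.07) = 36.05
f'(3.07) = 15.14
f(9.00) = 161.00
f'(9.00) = 27.00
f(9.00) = 161.00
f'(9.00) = 27.00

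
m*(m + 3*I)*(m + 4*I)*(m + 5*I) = m^4 + 12*I*m^3 - 47*m^2 - 60*I*m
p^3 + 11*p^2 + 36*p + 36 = (p + 2)*(p + 3)*(p + 6)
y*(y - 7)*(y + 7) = y^3 - 49*y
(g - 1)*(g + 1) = g^2 - 1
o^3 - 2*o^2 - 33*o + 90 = (o - 5)*(o - 3)*(o + 6)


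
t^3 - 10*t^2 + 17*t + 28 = (t - 7)*(t - 4)*(t + 1)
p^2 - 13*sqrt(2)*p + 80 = (p - 8*sqrt(2))*(p - 5*sqrt(2))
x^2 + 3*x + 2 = (x + 1)*(x + 2)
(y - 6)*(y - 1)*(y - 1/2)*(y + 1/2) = y^4 - 7*y^3 + 23*y^2/4 + 7*y/4 - 3/2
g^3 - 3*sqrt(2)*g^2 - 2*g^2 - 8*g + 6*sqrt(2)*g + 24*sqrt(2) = (g - 4)*(g + 2)*(g - 3*sqrt(2))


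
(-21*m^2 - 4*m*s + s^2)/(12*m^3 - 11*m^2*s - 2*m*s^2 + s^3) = (-7*m + s)/(4*m^2 - 5*m*s + s^2)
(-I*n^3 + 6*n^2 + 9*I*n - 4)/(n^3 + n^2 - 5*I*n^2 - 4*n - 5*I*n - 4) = (-I*n^3 + 6*n^2 + 9*I*n - 4)/(n^3 + n^2*(1 - 5*I) - n*(4 + 5*I) - 4)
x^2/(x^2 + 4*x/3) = 3*x/(3*x + 4)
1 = 1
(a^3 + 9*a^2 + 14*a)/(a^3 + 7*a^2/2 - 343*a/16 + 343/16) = 16*a*(a + 2)/(16*a^2 - 56*a + 49)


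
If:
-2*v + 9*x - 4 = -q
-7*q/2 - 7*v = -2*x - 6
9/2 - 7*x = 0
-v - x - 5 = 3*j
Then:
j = -2591/1176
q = 29/196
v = 379/392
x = 9/14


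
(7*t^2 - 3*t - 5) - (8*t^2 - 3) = -t^2 - 3*t - 2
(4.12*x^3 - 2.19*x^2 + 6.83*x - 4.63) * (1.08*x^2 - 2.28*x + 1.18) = 4.4496*x^5 - 11.7588*x^4 + 17.2312*x^3 - 23.157*x^2 + 18.6158*x - 5.4634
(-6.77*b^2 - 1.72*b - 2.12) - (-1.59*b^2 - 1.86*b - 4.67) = -5.18*b^2 + 0.14*b + 2.55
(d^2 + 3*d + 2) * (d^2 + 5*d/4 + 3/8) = d^4 + 17*d^3/4 + 49*d^2/8 + 29*d/8 + 3/4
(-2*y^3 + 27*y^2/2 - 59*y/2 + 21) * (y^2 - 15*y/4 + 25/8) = -2*y^5 + 21*y^4 - 691*y^3/8 + 2781*y^2/16 - 2735*y/16 + 525/8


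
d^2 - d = d*(d - 1)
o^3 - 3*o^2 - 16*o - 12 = (o - 6)*(o + 1)*(o + 2)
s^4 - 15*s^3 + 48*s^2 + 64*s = s*(s - 8)^2*(s + 1)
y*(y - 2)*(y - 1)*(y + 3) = y^4 - 7*y^2 + 6*y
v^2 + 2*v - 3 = (v - 1)*(v + 3)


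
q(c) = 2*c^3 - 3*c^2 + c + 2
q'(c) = 6*c^2 - 6*c + 1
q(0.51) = 2.00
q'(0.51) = -0.50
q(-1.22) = -7.32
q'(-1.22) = 17.25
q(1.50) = 3.50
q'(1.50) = 5.50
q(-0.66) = -0.54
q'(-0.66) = 7.57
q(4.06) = 90.46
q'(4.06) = 75.54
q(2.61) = 19.73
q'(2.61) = 26.21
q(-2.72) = -63.16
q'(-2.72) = 61.71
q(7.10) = 573.69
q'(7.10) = 260.86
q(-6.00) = -544.00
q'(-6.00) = 253.00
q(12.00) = 3038.00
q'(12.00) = 793.00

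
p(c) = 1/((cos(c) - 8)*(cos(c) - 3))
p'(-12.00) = -0.02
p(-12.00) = 0.06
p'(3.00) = 0.00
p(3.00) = 0.03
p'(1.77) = -0.02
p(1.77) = 0.04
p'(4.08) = 0.01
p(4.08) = 0.03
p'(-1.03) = 0.02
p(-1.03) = 0.05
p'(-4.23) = -0.01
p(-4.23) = 0.03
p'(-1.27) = 0.02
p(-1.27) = 0.05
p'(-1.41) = 0.02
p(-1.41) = 0.04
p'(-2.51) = 0.01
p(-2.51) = 0.03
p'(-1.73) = 0.02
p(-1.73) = 0.04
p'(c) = sin(c)/((cos(c) - 8)*(cos(c) - 3)^2) + sin(c)/((cos(c) - 8)^2*(cos(c) - 3)) = (2*cos(c) - 11)*sin(c)/((cos(c) - 8)^2*(cos(c) - 3)^2)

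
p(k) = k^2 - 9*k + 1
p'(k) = 2*k - 9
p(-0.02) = 1.18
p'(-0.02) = -9.04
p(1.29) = -8.95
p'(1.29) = -6.42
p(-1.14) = 12.56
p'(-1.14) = -11.28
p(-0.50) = 5.75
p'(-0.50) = -10.00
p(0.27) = -1.36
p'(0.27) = -8.46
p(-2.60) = 31.16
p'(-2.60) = -14.20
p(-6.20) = 95.24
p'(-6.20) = -21.40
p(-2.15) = 24.97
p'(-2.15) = -13.30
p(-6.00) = 91.00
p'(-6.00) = -21.00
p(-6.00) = 91.00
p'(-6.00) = -21.00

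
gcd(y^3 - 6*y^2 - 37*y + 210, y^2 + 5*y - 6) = y + 6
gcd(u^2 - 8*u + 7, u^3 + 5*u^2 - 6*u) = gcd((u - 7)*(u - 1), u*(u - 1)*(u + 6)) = u - 1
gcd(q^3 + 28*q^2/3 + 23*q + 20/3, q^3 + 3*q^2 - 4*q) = q + 4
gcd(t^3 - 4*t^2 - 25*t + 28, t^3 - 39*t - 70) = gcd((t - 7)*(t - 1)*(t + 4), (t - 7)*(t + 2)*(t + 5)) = t - 7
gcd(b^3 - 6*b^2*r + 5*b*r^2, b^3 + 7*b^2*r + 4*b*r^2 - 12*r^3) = -b + r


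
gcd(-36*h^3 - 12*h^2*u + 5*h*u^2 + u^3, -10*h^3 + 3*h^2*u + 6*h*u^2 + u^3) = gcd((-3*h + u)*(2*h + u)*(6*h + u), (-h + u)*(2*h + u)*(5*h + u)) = 2*h + u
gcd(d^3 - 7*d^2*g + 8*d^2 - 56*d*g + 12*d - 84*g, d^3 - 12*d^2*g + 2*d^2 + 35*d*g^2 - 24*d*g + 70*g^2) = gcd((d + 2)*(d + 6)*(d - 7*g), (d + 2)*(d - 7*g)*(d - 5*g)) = d^2 - 7*d*g + 2*d - 14*g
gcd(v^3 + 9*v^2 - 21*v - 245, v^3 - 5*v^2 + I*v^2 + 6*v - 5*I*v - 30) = v - 5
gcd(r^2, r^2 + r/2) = r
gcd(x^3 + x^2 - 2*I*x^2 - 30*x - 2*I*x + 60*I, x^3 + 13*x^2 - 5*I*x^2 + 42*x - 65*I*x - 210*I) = x + 6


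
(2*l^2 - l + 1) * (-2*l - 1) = -4*l^3 - l - 1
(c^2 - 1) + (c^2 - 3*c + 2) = 2*c^2 - 3*c + 1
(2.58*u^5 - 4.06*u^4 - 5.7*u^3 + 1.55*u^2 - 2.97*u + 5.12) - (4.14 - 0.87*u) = 2.58*u^5 - 4.06*u^4 - 5.7*u^3 + 1.55*u^2 - 2.1*u + 0.98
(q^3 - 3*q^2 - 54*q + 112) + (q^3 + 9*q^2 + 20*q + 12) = 2*q^3 + 6*q^2 - 34*q + 124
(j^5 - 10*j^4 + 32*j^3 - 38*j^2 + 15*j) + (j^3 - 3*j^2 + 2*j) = j^5 - 10*j^4 + 33*j^3 - 41*j^2 + 17*j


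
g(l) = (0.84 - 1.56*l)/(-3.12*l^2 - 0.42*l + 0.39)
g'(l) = (0.84 - 1.56*l)*(6.24*l + 0.42)/(-3.12*l^2 - 0.42*l + 0.39)^2 - 1.56/(-3.12*l^2 - 0.42*l + 0.39) = (-4.8672*l^2 + 5.2416*l - 0.2556)/(9.7344*l^4 + 2.6208*l^3 - 2.2572*l^2 - 0.3276*l + 0.1521)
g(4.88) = 0.09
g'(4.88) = -0.02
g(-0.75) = -1.91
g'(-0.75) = -6.28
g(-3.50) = -0.17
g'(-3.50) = -0.06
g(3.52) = 0.12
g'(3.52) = -0.03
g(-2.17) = -0.32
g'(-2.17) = -0.19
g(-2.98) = -0.21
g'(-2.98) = -0.09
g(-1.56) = -0.50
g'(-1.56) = -0.47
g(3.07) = 0.13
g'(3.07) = -0.03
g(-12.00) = -0.04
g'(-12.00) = -0.00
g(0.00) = 2.15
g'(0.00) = -1.68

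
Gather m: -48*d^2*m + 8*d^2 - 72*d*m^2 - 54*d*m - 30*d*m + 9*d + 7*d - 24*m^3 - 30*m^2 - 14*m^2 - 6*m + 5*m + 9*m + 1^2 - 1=8*d^2 + 16*d - 24*m^3 + m^2*(-72*d - 44) + m*(-48*d^2 - 84*d + 8)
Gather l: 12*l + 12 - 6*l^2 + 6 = -6*l^2 + 12*l + 18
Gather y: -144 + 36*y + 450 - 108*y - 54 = 252 - 72*y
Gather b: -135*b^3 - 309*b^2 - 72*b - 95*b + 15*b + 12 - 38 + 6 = -135*b^3 - 309*b^2 - 152*b - 20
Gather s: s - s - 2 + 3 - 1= 0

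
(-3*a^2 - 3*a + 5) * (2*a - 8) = -6*a^3 + 18*a^2 + 34*a - 40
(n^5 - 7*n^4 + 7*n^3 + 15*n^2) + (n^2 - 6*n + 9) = n^5 - 7*n^4 + 7*n^3 + 16*n^2 - 6*n + 9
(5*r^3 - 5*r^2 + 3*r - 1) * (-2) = -10*r^3 + 10*r^2 - 6*r + 2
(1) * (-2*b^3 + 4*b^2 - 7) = -2*b^3 + 4*b^2 - 7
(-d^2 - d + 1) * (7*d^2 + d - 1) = -7*d^4 - 8*d^3 + 7*d^2 + 2*d - 1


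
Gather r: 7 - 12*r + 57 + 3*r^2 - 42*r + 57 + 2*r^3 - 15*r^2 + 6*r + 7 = 2*r^3 - 12*r^2 - 48*r + 128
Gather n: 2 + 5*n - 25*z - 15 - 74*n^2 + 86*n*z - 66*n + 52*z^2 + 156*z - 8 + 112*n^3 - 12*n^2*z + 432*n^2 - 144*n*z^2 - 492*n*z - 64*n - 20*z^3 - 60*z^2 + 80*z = 112*n^3 + n^2*(358 - 12*z) + n*(-144*z^2 - 406*z - 125) - 20*z^3 - 8*z^2 + 211*z - 21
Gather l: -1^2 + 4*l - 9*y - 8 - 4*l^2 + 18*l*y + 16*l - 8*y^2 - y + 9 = -4*l^2 + l*(18*y + 20) - 8*y^2 - 10*y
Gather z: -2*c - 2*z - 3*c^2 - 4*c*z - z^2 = -3*c^2 - 2*c - z^2 + z*(-4*c - 2)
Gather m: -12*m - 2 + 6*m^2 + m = 6*m^2 - 11*m - 2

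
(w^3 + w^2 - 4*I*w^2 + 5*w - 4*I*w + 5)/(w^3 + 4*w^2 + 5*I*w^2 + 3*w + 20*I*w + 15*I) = (w^2 - 4*I*w + 5)/(w^2 + w*(3 + 5*I) + 15*I)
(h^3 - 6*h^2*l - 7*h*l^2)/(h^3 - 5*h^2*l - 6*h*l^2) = (h - 7*l)/(h - 6*l)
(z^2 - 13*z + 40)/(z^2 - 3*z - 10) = (z - 8)/(z + 2)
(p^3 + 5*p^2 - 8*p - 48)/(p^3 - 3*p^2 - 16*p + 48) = (p + 4)/(p - 4)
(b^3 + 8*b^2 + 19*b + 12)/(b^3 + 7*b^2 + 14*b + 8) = (b + 3)/(b + 2)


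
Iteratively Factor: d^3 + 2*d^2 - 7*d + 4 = (d - 1)*(d^2 + 3*d - 4) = (d - 1)*(d + 4)*(d - 1)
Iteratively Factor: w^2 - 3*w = (w)*(w - 3)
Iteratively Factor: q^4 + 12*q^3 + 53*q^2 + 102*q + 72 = (q + 3)*(q^3 + 9*q^2 + 26*q + 24) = (q + 3)*(q + 4)*(q^2 + 5*q + 6) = (q + 2)*(q + 3)*(q + 4)*(q + 3)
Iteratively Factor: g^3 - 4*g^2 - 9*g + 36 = (g - 4)*(g^2 - 9) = (g - 4)*(g + 3)*(g - 3)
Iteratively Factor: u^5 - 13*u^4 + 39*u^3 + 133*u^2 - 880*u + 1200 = (u - 5)*(u^4 - 8*u^3 - u^2 + 128*u - 240) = (u - 5)*(u - 3)*(u^3 - 5*u^2 - 16*u + 80) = (u - 5)*(u - 4)*(u - 3)*(u^2 - u - 20) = (u - 5)*(u - 4)*(u - 3)*(u + 4)*(u - 5)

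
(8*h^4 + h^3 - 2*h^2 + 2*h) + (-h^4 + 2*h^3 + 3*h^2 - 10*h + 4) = 7*h^4 + 3*h^3 + h^2 - 8*h + 4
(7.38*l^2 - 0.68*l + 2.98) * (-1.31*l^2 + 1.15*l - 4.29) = -9.6678*l^4 + 9.3778*l^3 - 36.346*l^2 + 6.3442*l - 12.7842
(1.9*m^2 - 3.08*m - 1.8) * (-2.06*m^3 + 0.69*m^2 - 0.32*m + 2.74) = -3.914*m^5 + 7.6558*m^4 + 0.9748*m^3 + 4.9496*m^2 - 7.8632*m - 4.932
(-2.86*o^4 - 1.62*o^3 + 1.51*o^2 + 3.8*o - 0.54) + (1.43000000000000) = -2.86*o^4 - 1.62*o^3 + 1.51*o^2 + 3.8*o + 0.89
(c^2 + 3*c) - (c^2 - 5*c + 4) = 8*c - 4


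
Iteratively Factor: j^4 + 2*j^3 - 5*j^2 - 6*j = (j)*(j^3 + 2*j^2 - 5*j - 6) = j*(j + 1)*(j^2 + j - 6) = j*(j + 1)*(j + 3)*(j - 2)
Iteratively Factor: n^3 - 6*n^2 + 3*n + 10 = (n - 5)*(n^2 - n - 2) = (n - 5)*(n - 2)*(n + 1)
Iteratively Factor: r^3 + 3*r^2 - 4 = (r - 1)*(r^2 + 4*r + 4) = (r - 1)*(r + 2)*(r + 2)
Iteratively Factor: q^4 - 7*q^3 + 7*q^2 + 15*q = (q + 1)*(q^3 - 8*q^2 + 15*q) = (q - 3)*(q + 1)*(q^2 - 5*q) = q*(q - 3)*(q + 1)*(q - 5)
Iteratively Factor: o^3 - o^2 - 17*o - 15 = (o + 3)*(o^2 - 4*o - 5) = (o - 5)*(o + 3)*(o + 1)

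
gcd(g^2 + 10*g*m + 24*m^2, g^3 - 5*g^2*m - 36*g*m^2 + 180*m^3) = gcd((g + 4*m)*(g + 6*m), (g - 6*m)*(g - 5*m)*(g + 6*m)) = g + 6*m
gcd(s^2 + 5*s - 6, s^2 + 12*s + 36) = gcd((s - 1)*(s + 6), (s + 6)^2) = s + 6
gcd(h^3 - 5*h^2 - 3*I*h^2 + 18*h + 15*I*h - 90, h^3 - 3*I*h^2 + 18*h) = h^2 - 3*I*h + 18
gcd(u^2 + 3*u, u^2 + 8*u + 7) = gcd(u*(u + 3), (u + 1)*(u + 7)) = 1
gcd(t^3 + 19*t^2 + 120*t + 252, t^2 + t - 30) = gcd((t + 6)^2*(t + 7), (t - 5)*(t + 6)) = t + 6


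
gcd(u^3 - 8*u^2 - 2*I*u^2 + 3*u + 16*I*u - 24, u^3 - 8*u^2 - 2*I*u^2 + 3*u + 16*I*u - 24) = u^3 + u^2*(-8 - 2*I) + u*(3 + 16*I) - 24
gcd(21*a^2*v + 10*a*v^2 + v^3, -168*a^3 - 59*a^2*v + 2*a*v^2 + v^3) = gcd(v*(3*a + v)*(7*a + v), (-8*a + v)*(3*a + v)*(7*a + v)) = 21*a^2 + 10*a*v + v^2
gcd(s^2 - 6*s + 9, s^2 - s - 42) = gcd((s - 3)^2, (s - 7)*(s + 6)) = 1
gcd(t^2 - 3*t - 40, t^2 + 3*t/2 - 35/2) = t + 5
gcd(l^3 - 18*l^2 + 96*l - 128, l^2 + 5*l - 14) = l - 2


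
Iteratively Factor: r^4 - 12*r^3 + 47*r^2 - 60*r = (r - 3)*(r^3 - 9*r^2 + 20*r) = (r - 5)*(r - 3)*(r^2 - 4*r) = (r - 5)*(r - 4)*(r - 3)*(r)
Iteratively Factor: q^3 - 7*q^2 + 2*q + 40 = (q - 4)*(q^2 - 3*q - 10) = (q - 5)*(q - 4)*(q + 2)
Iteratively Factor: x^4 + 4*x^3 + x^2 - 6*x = (x - 1)*(x^3 + 5*x^2 + 6*x) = (x - 1)*(x + 3)*(x^2 + 2*x) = x*(x - 1)*(x + 3)*(x + 2)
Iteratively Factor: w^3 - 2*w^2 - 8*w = (w + 2)*(w^2 - 4*w) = w*(w + 2)*(w - 4)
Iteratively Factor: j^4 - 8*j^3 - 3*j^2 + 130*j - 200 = (j - 2)*(j^3 - 6*j^2 - 15*j + 100) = (j - 5)*(j - 2)*(j^2 - j - 20) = (j - 5)*(j - 2)*(j + 4)*(j - 5)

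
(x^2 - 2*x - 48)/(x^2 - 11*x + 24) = (x + 6)/(x - 3)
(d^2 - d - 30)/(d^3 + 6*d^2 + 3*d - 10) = (d - 6)/(d^2 + d - 2)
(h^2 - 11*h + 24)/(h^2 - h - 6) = (h - 8)/(h + 2)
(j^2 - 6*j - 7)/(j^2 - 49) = (j + 1)/(j + 7)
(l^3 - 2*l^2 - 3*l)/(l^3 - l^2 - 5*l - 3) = l/(l + 1)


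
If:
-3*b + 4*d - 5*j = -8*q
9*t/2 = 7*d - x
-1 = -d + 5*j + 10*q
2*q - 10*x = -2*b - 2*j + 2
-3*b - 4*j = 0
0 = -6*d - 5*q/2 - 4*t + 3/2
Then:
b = 9008/153855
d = 3721/30771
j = -2252/51285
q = -10147/153855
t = 7226/30771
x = -6470/30771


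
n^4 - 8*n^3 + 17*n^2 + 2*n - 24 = (n - 4)*(n - 3)*(n - 2)*(n + 1)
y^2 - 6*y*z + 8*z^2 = (y - 4*z)*(y - 2*z)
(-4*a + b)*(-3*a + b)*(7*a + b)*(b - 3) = 84*a^3*b - 252*a^3 - 37*a^2*b^2 + 111*a^2*b + b^4 - 3*b^3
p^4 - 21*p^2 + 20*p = p*(p - 4)*(p - 1)*(p + 5)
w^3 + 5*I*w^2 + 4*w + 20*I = (w - 2*I)*(w + 2*I)*(w + 5*I)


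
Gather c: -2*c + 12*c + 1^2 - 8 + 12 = 10*c + 5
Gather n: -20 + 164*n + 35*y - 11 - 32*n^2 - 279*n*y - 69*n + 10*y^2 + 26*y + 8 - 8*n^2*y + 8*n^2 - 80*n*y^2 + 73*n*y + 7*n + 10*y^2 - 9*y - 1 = n^2*(-8*y - 24) + n*(-80*y^2 - 206*y + 102) + 20*y^2 + 52*y - 24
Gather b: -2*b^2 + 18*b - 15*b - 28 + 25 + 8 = -2*b^2 + 3*b + 5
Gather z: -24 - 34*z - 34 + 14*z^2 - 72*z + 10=14*z^2 - 106*z - 48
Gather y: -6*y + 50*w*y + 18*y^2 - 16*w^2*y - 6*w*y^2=y^2*(18 - 6*w) + y*(-16*w^2 + 50*w - 6)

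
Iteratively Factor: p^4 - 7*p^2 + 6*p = (p - 1)*(p^3 + p^2 - 6*p) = p*(p - 1)*(p^2 + p - 6) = p*(p - 2)*(p - 1)*(p + 3)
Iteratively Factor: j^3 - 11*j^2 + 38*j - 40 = (j - 4)*(j^2 - 7*j + 10) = (j - 4)*(j - 2)*(j - 5)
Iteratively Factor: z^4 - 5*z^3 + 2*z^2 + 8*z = (z + 1)*(z^3 - 6*z^2 + 8*z) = (z - 2)*(z + 1)*(z^2 - 4*z) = z*(z - 2)*(z + 1)*(z - 4)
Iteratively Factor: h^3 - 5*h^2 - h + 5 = (h - 5)*(h^2 - 1) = (h - 5)*(h + 1)*(h - 1)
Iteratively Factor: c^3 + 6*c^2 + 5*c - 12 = (c - 1)*(c^2 + 7*c + 12) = (c - 1)*(c + 3)*(c + 4)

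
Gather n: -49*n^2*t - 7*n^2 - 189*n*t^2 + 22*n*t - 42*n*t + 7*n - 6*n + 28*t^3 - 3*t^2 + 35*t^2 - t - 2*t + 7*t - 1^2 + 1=n^2*(-49*t - 7) + n*(-189*t^2 - 20*t + 1) + 28*t^3 + 32*t^2 + 4*t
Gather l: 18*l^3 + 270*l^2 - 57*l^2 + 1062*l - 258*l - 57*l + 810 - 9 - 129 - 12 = 18*l^3 + 213*l^2 + 747*l + 660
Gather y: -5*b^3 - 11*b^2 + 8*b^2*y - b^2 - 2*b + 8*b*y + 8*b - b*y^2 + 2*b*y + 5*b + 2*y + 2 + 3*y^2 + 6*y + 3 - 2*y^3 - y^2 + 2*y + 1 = -5*b^3 - 12*b^2 + 11*b - 2*y^3 + y^2*(2 - b) + y*(8*b^2 + 10*b + 10) + 6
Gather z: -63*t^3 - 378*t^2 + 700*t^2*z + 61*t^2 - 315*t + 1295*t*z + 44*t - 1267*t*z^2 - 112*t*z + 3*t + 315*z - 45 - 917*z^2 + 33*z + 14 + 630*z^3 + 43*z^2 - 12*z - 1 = -63*t^3 - 317*t^2 - 268*t + 630*z^3 + z^2*(-1267*t - 874) + z*(700*t^2 + 1183*t + 336) - 32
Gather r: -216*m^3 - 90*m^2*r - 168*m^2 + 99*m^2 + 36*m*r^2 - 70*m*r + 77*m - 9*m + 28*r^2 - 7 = -216*m^3 - 69*m^2 + 68*m + r^2*(36*m + 28) + r*(-90*m^2 - 70*m) - 7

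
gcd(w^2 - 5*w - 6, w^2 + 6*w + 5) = w + 1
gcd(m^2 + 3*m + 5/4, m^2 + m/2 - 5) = m + 5/2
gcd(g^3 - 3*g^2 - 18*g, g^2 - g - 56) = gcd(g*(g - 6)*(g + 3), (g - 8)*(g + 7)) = 1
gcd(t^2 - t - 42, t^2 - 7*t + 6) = 1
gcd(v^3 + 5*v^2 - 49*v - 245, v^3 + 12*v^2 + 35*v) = v^2 + 12*v + 35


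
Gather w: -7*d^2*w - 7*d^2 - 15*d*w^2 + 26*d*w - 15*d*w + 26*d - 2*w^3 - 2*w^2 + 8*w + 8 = -7*d^2 + 26*d - 2*w^3 + w^2*(-15*d - 2) + w*(-7*d^2 + 11*d + 8) + 8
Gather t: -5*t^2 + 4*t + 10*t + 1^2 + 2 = -5*t^2 + 14*t + 3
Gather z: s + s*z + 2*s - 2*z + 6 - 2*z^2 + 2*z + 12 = s*z + 3*s - 2*z^2 + 18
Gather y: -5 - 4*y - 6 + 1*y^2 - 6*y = y^2 - 10*y - 11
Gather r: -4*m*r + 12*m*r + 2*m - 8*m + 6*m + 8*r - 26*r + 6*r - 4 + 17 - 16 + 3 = r*(8*m - 12)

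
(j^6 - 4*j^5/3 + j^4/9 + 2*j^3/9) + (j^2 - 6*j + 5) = j^6 - 4*j^5/3 + j^4/9 + 2*j^3/9 + j^2 - 6*j + 5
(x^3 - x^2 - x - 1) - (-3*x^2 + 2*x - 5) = x^3 + 2*x^2 - 3*x + 4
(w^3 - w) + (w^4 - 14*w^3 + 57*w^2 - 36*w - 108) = w^4 - 13*w^3 + 57*w^2 - 37*w - 108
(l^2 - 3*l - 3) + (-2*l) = l^2 - 5*l - 3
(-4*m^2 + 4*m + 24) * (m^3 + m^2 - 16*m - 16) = -4*m^5 + 92*m^3 + 24*m^2 - 448*m - 384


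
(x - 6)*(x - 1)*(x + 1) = x^3 - 6*x^2 - x + 6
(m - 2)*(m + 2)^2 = m^3 + 2*m^2 - 4*m - 8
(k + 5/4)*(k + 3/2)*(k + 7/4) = k^3 + 9*k^2/2 + 107*k/16 + 105/32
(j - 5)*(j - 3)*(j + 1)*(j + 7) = j^4 - 42*j^2 + 64*j + 105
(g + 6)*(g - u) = g^2 - g*u + 6*g - 6*u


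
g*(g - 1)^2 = g^3 - 2*g^2 + g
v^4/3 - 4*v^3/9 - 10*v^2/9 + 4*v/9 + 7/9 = (v/3 + 1/3)*(v - 7/3)*(v - 1)*(v + 1)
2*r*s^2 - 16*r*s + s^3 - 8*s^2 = s*(2*r + s)*(s - 8)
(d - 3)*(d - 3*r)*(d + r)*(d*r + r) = d^4*r - 2*d^3*r^2 - 2*d^3*r - 3*d^2*r^3 + 4*d^2*r^2 - 3*d^2*r + 6*d*r^3 + 6*d*r^2 + 9*r^3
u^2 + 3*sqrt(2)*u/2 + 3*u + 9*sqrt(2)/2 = (u + 3)*(u + 3*sqrt(2)/2)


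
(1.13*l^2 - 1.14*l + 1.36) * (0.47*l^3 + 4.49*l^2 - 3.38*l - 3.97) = 0.5311*l^5 + 4.5379*l^4 - 8.2988*l^3 + 5.4735*l^2 - 0.0709999999999997*l - 5.3992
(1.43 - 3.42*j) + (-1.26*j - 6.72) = -4.68*j - 5.29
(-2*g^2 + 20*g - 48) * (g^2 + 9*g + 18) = -2*g^4 + 2*g^3 + 96*g^2 - 72*g - 864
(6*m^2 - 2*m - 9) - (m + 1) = 6*m^2 - 3*m - 10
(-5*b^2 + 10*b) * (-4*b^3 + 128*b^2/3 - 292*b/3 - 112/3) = 20*b^5 - 760*b^4/3 + 2740*b^3/3 - 2360*b^2/3 - 1120*b/3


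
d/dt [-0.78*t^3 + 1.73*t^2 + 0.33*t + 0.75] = -2.34*t^2 + 3.46*t + 0.33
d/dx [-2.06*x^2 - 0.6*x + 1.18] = -4.12*x - 0.6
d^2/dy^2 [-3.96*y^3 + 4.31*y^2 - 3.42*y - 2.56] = 8.62 - 23.76*y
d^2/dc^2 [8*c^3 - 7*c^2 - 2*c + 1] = 48*c - 14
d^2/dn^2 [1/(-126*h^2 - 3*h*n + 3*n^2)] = 2*(-42*h^2 - h*n + n^2 - (h - 2*n)^2)/(3*(42*h^2 + h*n - n^2)^3)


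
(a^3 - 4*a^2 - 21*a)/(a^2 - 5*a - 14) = a*(a + 3)/(a + 2)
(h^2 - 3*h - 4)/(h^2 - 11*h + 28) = (h + 1)/(h - 7)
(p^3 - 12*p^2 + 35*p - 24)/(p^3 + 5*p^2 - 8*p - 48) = (p^2 - 9*p + 8)/(p^2 + 8*p + 16)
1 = 1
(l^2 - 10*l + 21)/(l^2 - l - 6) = (l - 7)/(l + 2)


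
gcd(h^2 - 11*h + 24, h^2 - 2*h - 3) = h - 3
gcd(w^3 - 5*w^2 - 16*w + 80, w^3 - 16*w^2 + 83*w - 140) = w^2 - 9*w + 20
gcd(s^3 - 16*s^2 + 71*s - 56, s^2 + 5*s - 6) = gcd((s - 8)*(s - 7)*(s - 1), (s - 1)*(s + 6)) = s - 1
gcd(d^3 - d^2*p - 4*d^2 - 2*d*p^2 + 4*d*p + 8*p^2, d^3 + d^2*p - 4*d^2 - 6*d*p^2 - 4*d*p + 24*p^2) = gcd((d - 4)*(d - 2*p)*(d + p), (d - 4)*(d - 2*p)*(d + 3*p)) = -d^2 + 2*d*p + 4*d - 8*p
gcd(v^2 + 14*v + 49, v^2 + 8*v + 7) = v + 7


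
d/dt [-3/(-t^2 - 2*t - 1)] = 6*(-t - 1)/(t^2 + 2*t + 1)^2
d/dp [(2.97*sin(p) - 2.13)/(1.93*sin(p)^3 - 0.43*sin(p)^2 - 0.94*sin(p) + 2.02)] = (-11.4642*sin(p)^3 + 13.6098*sin(p)^2 - 1.8318*sin(p) + 3.9972)*cos(p)/(3.7249*sin(p)^6 - 1.6598*sin(p)^5 - 3.4435*sin(p)^4 + 8.6056*sin(p)^3 - 0.8536*sin(p)^2 - 3.7976*sin(p) + 4.0804)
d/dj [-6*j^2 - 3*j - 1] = -12*j - 3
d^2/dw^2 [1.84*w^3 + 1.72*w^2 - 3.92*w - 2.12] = 11.04*w + 3.44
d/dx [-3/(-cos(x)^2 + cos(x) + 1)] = 3*(2*cos(x) - 1)*sin(x)/(sin(x)^2 + cos(x))^2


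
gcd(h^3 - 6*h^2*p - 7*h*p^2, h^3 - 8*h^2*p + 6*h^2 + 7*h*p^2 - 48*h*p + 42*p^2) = -h + 7*p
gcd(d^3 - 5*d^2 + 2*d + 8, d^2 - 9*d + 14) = d - 2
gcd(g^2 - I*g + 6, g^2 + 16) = 1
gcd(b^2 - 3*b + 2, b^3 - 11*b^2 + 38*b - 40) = b - 2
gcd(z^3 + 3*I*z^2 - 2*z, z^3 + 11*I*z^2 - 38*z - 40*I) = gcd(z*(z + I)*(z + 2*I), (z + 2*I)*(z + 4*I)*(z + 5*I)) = z + 2*I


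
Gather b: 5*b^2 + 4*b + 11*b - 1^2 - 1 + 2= 5*b^2 + 15*b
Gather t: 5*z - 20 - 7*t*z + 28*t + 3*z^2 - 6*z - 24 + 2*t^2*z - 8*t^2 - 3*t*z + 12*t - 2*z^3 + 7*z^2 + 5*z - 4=t^2*(2*z - 8) + t*(40 - 10*z) - 2*z^3 + 10*z^2 + 4*z - 48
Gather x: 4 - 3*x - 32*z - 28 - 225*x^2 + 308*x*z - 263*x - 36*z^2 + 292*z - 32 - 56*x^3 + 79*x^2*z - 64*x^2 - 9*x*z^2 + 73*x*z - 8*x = -56*x^3 + x^2*(79*z - 289) + x*(-9*z^2 + 381*z - 274) - 36*z^2 + 260*z - 56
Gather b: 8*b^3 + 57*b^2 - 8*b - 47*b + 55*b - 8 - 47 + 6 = 8*b^3 + 57*b^2 - 49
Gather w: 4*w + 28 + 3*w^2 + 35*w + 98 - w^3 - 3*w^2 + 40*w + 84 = -w^3 + 79*w + 210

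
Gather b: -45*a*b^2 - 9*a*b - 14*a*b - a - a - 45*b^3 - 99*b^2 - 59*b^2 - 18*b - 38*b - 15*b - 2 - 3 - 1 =-2*a - 45*b^3 + b^2*(-45*a - 158) + b*(-23*a - 71) - 6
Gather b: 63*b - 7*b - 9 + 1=56*b - 8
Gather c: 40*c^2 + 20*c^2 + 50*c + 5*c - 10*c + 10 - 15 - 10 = 60*c^2 + 45*c - 15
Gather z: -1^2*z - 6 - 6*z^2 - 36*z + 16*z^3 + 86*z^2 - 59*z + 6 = 16*z^3 + 80*z^2 - 96*z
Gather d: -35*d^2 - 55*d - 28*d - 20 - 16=-35*d^2 - 83*d - 36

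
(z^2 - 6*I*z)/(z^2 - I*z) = (z - 6*I)/(z - I)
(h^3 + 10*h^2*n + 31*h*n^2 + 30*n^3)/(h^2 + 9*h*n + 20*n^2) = (h^2 + 5*h*n + 6*n^2)/(h + 4*n)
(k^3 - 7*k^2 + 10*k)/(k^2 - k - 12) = k*(-k^2 + 7*k - 10)/(-k^2 + k + 12)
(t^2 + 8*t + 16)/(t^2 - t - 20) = (t + 4)/(t - 5)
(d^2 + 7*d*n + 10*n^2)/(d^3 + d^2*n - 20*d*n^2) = (d + 2*n)/(d*(d - 4*n))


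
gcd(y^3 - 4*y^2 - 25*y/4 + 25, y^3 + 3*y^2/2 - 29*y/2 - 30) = y^2 - 3*y/2 - 10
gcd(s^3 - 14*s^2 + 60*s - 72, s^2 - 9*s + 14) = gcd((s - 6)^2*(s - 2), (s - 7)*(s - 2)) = s - 2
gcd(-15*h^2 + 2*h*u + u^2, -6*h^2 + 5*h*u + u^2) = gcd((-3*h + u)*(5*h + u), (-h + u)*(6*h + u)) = 1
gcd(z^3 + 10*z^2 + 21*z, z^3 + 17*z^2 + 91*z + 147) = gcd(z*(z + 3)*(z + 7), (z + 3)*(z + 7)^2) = z^2 + 10*z + 21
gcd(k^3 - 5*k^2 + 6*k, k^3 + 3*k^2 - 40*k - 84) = 1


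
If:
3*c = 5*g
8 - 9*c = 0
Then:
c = 8/9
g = 8/15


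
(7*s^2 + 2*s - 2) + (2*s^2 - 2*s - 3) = 9*s^2 - 5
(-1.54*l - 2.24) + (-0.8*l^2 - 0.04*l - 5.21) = -0.8*l^2 - 1.58*l - 7.45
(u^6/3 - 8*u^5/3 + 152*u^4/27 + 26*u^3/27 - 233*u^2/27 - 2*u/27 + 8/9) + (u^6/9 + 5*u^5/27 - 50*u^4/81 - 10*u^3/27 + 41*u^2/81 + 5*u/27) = 4*u^6/9 - 67*u^5/27 + 406*u^4/81 + 16*u^3/27 - 658*u^2/81 + u/9 + 8/9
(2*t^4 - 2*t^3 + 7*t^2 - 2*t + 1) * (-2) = -4*t^4 + 4*t^3 - 14*t^2 + 4*t - 2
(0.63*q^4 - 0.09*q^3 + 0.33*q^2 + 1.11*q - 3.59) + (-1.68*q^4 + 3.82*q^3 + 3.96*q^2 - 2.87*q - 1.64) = -1.05*q^4 + 3.73*q^3 + 4.29*q^2 - 1.76*q - 5.23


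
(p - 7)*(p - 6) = p^2 - 13*p + 42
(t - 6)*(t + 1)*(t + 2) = t^3 - 3*t^2 - 16*t - 12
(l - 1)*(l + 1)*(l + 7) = l^3 + 7*l^2 - l - 7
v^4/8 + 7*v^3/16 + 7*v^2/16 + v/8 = v*(v/4 + 1/4)*(v/2 + 1)*(v + 1/2)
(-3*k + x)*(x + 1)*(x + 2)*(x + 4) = -3*k*x^3 - 21*k*x^2 - 42*k*x - 24*k + x^4 + 7*x^3 + 14*x^2 + 8*x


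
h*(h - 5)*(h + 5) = h^3 - 25*h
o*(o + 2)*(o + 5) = o^3 + 7*o^2 + 10*o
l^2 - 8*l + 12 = (l - 6)*(l - 2)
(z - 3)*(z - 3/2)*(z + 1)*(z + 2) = z^4 - 3*z^3/2 - 7*z^2 + 9*z/2 + 9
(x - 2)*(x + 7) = x^2 + 5*x - 14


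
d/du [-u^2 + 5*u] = 5 - 2*u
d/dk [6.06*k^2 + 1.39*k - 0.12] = 12.12*k + 1.39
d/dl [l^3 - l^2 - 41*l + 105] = 3*l^2 - 2*l - 41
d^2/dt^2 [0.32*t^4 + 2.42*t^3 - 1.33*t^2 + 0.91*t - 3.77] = 3.84*t^2 + 14.52*t - 2.66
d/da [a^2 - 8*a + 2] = 2*a - 8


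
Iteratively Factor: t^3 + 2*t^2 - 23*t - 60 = (t + 4)*(t^2 - 2*t - 15) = (t + 3)*(t + 4)*(t - 5)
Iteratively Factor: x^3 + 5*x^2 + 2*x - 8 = (x - 1)*(x^2 + 6*x + 8) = (x - 1)*(x + 4)*(x + 2)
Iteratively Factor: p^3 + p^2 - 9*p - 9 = (p - 3)*(p^2 + 4*p + 3) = (p - 3)*(p + 1)*(p + 3)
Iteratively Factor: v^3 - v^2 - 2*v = (v - 2)*(v^2 + v) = (v - 2)*(v + 1)*(v)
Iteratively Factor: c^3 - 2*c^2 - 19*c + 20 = (c + 4)*(c^2 - 6*c + 5) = (c - 5)*(c + 4)*(c - 1)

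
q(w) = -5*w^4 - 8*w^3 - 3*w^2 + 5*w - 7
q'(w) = -20*w^3 - 24*w^2 - 6*w + 5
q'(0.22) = 2.31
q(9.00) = -38842.00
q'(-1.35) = 18.57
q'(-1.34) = 18.07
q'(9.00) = -16573.00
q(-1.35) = -16.14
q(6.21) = -9443.46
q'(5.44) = -3957.67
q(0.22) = -6.14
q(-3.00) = -238.00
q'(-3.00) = 347.00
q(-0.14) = -7.74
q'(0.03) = 4.80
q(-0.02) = -7.10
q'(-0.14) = 5.42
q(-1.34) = -15.96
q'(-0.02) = 5.11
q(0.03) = -6.85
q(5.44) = -5735.40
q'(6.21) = -5747.46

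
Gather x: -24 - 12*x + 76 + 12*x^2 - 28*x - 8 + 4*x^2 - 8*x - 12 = 16*x^2 - 48*x + 32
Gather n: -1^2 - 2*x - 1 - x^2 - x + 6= -x^2 - 3*x + 4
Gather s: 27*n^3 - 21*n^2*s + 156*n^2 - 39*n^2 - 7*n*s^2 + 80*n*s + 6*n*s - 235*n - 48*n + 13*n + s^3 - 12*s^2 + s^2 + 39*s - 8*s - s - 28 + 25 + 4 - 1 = 27*n^3 + 117*n^2 - 270*n + s^3 + s^2*(-7*n - 11) + s*(-21*n^2 + 86*n + 30)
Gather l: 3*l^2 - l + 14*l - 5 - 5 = 3*l^2 + 13*l - 10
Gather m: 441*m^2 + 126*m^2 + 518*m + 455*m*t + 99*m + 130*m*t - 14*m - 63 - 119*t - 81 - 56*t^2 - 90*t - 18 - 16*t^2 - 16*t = 567*m^2 + m*(585*t + 603) - 72*t^2 - 225*t - 162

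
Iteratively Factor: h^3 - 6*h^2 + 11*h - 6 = (h - 1)*(h^2 - 5*h + 6) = (h - 3)*(h - 1)*(h - 2)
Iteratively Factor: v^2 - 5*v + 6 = (v - 3)*(v - 2)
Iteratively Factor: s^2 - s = (s - 1)*(s)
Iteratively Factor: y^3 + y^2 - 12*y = (y)*(y^2 + y - 12) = y*(y + 4)*(y - 3)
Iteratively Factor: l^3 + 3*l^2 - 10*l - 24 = (l - 3)*(l^2 + 6*l + 8) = (l - 3)*(l + 2)*(l + 4)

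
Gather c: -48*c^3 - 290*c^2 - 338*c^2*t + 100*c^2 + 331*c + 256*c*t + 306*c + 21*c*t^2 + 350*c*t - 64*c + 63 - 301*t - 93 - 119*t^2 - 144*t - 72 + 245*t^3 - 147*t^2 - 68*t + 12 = -48*c^3 + c^2*(-338*t - 190) + c*(21*t^2 + 606*t + 573) + 245*t^3 - 266*t^2 - 513*t - 90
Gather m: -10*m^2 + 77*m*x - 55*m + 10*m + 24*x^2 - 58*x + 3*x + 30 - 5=-10*m^2 + m*(77*x - 45) + 24*x^2 - 55*x + 25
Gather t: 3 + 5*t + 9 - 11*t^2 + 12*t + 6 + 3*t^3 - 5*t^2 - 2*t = 3*t^3 - 16*t^2 + 15*t + 18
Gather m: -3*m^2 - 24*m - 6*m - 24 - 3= -3*m^2 - 30*m - 27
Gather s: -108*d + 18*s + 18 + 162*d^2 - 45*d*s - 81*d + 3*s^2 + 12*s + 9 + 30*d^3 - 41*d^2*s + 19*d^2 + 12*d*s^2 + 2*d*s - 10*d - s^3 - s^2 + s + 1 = 30*d^3 + 181*d^2 - 199*d - s^3 + s^2*(12*d + 2) + s*(-41*d^2 - 43*d + 31) + 28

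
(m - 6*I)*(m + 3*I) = m^2 - 3*I*m + 18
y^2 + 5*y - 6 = (y - 1)*(y + 6)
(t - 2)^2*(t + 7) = t^3 + 3*t^2 - 24*t + 28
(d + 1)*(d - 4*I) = d^2 + d - 4*I*d - 4*I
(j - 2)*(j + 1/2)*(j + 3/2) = j^3 - 13*j/4 - 3/2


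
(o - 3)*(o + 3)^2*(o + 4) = o^4 + 7*o^3 + 3*o^2 - 63*o - 108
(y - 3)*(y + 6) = y^2 + 3*y - 18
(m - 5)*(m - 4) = m^2 - 9*m + 20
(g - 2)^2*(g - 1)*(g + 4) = g^4 - g^3 - 12*g^2 + 28*g - 16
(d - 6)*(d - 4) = d^2 - 10*d + 24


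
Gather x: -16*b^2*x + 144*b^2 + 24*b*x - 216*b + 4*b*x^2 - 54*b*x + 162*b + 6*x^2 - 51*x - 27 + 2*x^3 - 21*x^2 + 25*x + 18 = 144*b^2 - 54*b + 2*x^3 + x^2*(4*b - 15) + x*(-16*b^2 - 30*b - 26) - 9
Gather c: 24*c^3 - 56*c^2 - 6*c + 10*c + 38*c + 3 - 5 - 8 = 24*c^3 - 56*c^2 + 42*c - 10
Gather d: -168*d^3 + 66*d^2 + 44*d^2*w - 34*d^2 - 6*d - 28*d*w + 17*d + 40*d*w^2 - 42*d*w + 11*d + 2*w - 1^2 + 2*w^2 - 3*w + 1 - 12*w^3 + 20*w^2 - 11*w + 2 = -168*d^3 + d^2*(44*w + 32) + d*(40*w^2 - 70*w + 22) - 12*w^3 + 22*w^2 - 12*w + 2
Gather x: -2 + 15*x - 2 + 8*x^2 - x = 8*x^2 + 14*x - 4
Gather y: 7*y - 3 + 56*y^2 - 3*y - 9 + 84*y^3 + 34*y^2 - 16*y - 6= 84*y^3 + 90*y^2 - 12*y - 18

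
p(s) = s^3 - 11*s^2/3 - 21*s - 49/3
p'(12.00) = 323.00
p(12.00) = 931.67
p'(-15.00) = 764.00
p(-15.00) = -3901.33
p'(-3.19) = 32.92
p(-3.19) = -19.12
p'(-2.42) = 14.32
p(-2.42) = -1.16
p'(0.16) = -22.10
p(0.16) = -19.78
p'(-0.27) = -18.80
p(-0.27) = -10.95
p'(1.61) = -25.03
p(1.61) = -55.47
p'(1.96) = -23.85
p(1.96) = -64.05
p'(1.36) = -25.42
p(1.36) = -49.16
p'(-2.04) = 6.44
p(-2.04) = 2.76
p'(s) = 3*s^2 - 22*s/3 - 21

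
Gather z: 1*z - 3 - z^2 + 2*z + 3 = -z^2 + 3*z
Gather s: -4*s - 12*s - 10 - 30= -16*s - 40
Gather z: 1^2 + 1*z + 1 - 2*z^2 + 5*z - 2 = -2*z^2 + 6*z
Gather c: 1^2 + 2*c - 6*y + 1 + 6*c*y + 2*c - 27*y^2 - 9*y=c*(6*y + 4) - 27*y^2 - 15*y + 2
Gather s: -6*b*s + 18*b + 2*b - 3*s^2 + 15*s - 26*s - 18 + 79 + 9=20*b - 3*s^2 + s*(-6*b - 11) + 70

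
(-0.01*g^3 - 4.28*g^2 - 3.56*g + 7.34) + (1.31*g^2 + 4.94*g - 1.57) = -0.01*g^3 - 2.97*g^2 + 1.38*g + 5.77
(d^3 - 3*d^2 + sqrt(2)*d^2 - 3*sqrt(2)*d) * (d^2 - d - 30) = d^5 - 4*d^4 + sqrt(2)*d^4 - 27*d^3 - 4*sqrt(2)*d^3 - 27*sqrt(2)*d^2 + 90*d^2 + 90*sqrt(2)*d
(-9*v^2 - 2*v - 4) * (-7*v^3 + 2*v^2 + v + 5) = 63*v^5 - 4*v^4 + 15*v^3 - 55*v^2 - 14*v - 20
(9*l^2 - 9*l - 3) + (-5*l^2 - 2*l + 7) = 4*l^2 - 11*l + 4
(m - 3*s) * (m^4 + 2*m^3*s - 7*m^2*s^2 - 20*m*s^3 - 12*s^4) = m^5 - m^4*s - 13*m^3*s^2 + m^2*s^3 + 48*m*s^4 + 36*s^5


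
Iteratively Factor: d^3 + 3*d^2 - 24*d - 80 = (d + 4)*(d^2 - d - 20) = (d + 4)^2*(d - 5)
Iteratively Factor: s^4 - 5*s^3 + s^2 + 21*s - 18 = (s + 2)*(s^3 - 7*s^2 + 15*s - 9) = (s - 3)*(s + 2)*(s^2 - 4*s + 3) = (s - 3)*(s - 1)*(s + 2)*(s - 3)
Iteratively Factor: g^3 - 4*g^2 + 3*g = (g)*(g^2 - 4*g + 3) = g*(g - 1)*(g - 3)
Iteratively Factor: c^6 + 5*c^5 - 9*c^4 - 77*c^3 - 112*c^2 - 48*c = (c + 1)*(c^5 + 4*c^4 - 13*c^3 - 64*c^2 - 48*c) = (c - 4)*(c + 1)*(c^4 + 8*c^3 + 19*c^2 + 12*c) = (c - 4)*(c + 1)*(c + 4)*(c^3 + 4*c^2 + 3*c) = c*(c - 4)*(c + 1)*(c + 4)*(c^2 + 4*c + 3) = c*(c - 4)*(c + 1)*(c + 3)*(c + 4)*(c + 1)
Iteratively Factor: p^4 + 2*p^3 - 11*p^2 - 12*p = (p - 3)*(p^3 + 5*p^2 + 4*p) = p*(p - 3)*(p^2 + 5*p + 4) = p*(p - 3)*(p + 4)*(p + 1)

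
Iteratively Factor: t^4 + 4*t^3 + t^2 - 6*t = (t)*(t^3 + 4*t^2 + t - 6) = t*(t + 3)*(t^2 + t - 2) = t*(t + 2)*(t + 3)*(t - 1)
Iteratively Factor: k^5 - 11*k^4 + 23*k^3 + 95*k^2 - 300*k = (k - 4)*(k^4 - 7*k^3 - 5*k^2 + 75*k) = (k - 5)*(k - 4)*(k^3 - 2*k^2 - 15*k) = k*(k - 5)*(k - 4)*(k^2 - 2*k - 15) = k*(k - 5)^2*(k - 4)*(k + 3)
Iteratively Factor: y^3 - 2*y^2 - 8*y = (y)*(y^2 - 2*y - 8) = y*(y - 4)*(y + 2)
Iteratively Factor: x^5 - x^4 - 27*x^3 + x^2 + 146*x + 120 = (x + 2)*(x^4 - 3*x^3 - 21*x^2 + 43*x + 60) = (x + 1)*(x + 2)*(x^3 - 4*x^2 - 17*x + 60) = (x - 3)*(x + 1)*(x + 2)*(x^2 - x - 20) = (x - 5)*(x - 3)*(x + 1)*(x + 2)*(x + 4)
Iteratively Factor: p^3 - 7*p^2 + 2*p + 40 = (p + 2)*(p^2 - 9*p + 20) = (p - 5)*(p + 2)*(p - 4)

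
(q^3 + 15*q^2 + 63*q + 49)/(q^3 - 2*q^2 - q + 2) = (q^2 + 14*q + 49)/(q^2 - 3*q + 2)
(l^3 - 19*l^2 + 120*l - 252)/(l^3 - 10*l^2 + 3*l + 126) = (l - 6)/(l + 3)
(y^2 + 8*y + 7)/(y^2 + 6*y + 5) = (y + 7)/(y + 5)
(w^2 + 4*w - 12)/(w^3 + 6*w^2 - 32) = (w + 6)/(w^2 + 8*w + 16)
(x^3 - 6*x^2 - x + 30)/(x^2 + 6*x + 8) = (x^2 - 8*x + 15)/(x + 4)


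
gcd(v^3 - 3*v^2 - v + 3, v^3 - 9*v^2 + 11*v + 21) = v^2 - 2*v - 3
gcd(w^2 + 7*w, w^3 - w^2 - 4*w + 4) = 1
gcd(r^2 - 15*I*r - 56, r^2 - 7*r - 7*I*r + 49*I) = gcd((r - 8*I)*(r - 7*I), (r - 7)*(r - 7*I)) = r - 7*I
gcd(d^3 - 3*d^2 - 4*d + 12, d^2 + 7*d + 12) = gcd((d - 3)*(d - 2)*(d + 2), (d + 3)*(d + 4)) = 1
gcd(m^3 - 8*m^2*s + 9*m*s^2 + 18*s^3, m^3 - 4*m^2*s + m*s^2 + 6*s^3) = -m^2 + 2*m*s + 3*s^2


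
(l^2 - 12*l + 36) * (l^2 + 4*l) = l^4 - 8*l^3 - 12*l^2 + 144*l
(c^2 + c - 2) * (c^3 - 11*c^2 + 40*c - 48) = c^5 - 10*c^4 + 27*c^3 + 14*c^2 - 128*c + 96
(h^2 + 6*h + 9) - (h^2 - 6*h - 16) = 12*h + 25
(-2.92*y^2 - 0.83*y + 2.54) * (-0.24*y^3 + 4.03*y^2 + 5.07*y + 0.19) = 0.7008*y^5 - 11.5684*y^4 - 18.7589*y^3 + 5.4733*y^2 + 12.7201*y + 0.4826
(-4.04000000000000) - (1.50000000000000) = -5.54000000000000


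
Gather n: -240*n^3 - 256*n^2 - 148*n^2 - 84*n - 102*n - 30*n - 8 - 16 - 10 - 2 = -240*n^3 - 404*n^2 - 216*n - 36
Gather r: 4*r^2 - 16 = 4*r^2 - 16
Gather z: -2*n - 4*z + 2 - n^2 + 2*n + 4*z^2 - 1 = -n^2 + 4*z^2 - 4*z + 1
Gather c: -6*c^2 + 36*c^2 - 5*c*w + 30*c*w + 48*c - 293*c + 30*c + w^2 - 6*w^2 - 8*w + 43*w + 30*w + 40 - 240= 30*c^2 + c*(25*w - 215) - 5*w^2 + 65*w - 200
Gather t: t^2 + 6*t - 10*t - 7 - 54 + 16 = t^2 - 4*t - 45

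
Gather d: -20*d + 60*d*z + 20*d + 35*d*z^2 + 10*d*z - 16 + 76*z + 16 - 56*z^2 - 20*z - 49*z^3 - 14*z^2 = d*(35*z^2 + 70*z) - 49*z^3 - 70*z^2 + 56*z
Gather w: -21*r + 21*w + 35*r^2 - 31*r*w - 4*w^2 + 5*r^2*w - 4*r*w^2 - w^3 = 35*r^2 - 21*r - w^3 + w^2*(-4*r - 4) + w*(5*r^2 - 31*r + 21)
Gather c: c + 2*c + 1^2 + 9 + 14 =3*c + 24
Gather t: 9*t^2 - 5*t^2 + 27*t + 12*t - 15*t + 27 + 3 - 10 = 4*t^2 + 24*t + 20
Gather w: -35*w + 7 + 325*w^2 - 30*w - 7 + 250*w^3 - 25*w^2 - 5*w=250*w^3 + 300*w^2 - 70*w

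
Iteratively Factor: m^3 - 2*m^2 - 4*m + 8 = (m - 2)*(m^2 - 4) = (m - 2)*(m + 2)*(m - 2)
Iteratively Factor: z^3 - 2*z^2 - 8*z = (z)*(z^2 - 2*z - 8) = z*(z - 4)*(z + 2)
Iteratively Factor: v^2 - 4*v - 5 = (v + 1)*(v - 5)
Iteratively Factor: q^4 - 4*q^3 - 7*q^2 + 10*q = (q)*(q^3 - 4*q^2 - 7*q + 10) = q*(q - 1)*(q^2 - 3*q - 10) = q*(q - 5)*(q - 1)*(q + 2)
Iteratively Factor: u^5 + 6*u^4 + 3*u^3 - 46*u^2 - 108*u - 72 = (u + 2)*(u^4 + 4*u^3 - 5*u^2 - 36*u - 36) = (u + 2)*(u + 3)*(u^3 + u^2 - 8*u - 12) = (u - 3)*(u + 2)*(u + 3)*(u^2 + 4*u + 4) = (u - 3)*(u + 2)^2*(u + 3)*(u + 2)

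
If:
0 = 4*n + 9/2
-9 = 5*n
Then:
No Solution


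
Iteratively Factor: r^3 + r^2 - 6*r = (r)*(r^2 + r - 6) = r*(r + 3)*(r - 2)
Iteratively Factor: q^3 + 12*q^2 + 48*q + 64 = (q + 4)*(q^2 + 8*q + 16) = (q + 4)^2*(q + 4)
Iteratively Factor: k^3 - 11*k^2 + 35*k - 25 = (k - 5)*(k^2 - 6*k + 5) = (k - 5)*(k - 1)*(k - 5)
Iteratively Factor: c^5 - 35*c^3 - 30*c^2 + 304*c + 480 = (c - 4)*(c^4 + 4*c^3 - 19*c^2 - 106*c - 120) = (c - 5)*(c - 4)*(c^3 + 9*c^2 + 26*c + 24) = (c - 5)*(c - 4)*(c + 4)*(c^2 + 5*c + 6) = (c - 5)*(c - 4)*(c + 2)*(c + 4)*(c + 3)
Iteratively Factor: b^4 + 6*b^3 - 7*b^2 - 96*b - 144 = (b + 3)*(b^3 + 3*b^2 - 16*b - 48) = (b - 4)*(b + 3)*(b^2 + 7*b + 12) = (b - 4)*(b + 3)^2*(b + 4)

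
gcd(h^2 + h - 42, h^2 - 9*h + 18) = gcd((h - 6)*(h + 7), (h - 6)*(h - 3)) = h - 6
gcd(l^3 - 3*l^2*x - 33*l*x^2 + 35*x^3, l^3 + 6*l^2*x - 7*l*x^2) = -l + x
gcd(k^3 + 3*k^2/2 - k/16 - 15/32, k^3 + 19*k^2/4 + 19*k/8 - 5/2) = k^2 + 3*k/4 - 5/8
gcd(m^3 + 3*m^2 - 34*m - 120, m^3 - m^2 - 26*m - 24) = m^2 - 2*m - 24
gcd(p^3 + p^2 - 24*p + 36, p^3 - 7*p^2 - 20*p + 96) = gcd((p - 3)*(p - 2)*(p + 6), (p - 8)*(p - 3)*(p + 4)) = p - 3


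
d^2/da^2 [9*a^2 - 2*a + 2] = 18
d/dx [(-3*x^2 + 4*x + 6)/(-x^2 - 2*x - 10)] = 2*(5*x^2 + 36*x - 14)/(x^4 + 4*x^3 + 24*x^2 + 40*x + 100)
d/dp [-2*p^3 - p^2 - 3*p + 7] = -6*p^2 - 2*p - 3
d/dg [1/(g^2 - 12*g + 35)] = 2*(6 - g)/(g^2 - 12*g + 35)^2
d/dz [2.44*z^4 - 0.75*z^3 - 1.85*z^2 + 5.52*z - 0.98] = 9.76*z^3 - 2.25*z^2 - 3.7*z + 5.52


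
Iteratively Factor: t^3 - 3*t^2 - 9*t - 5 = (t + 1)*(t^2 - 4*t - 5) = (t - 5)*(t + 1)*(t + 1)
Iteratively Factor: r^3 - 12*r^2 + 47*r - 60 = (r - 4)*(r^2 - 8*r + 15) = (r - 4)*(r - 3)*(r - 5)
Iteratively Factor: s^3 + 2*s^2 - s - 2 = (s + 1)*(s^2 + s - 2) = (s - 1)*(s + 1)*(s + 2)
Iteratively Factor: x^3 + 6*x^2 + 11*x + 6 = (x + 3)*(x^2 + 3*x + 2) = (x + 2)*(x + 3)*(x + 1)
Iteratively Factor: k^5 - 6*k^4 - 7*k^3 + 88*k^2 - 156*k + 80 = (k + 4)*(k^4 - 10*k^3 + 33*k^2 - 44*k + 20) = (k - 2)*(k + 4)*(k^3 - 8*k^2 + 17*k - 10) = (k - 2)*(k - 1)*(k + 4)*(k^2 - 7*k + 10) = (k - 5)*(k - 2)*(k - 1)*(k + 4)*(k - 2)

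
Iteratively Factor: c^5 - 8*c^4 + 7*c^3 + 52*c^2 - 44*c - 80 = (c - 4)*(c^4 - 4*c^3 - 9*c^2 + 16*c + 20) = (c - 4)*(c - 2)*(c^3 - 2*c^2 - 13*c - 10) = (c - 4)*(c - 2)*(c + 2)*(c^2 - 4*c - 5) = (c - 5)*(c - 4)*(c - 2)*(c + 2)*(c + 1)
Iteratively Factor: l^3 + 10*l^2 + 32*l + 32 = (l + 4)*(l^2 + 6*l + 8) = (l + 4)^2*(l + 2)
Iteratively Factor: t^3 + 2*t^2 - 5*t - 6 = (t - 2)*(t^2 + 4*t + 3) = (t - 2)*(t + 3)*(t + 1)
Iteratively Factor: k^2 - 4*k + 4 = (k - 2)*(k - 2)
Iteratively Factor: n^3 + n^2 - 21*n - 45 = (n - 5)*(n^2 + 6*n + 9) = (n - 5)*(n + 3)*(n + 3)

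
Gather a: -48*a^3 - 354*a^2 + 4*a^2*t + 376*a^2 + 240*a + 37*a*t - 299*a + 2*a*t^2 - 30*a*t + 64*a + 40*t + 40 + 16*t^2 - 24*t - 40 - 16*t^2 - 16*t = -48*a^3 + a^2*(4*t + 22) + a*(2*t^2 + 7*t + 5)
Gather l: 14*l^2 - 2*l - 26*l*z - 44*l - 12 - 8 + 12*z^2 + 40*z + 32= 14*l^2 + l*(-26*z - 46) + 12*z^2 + 40*z + 12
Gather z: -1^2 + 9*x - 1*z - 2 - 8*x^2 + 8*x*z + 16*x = -8*x^2 + 25*x + z*(8*x - 1) - 3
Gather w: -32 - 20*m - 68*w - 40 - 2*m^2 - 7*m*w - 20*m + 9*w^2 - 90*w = -2*m^2 - 40*m + 9*w^2 + w*(-7*m - 158) - 72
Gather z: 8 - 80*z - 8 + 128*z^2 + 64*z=128*z^2 - 16*z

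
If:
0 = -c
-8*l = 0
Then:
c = 0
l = 0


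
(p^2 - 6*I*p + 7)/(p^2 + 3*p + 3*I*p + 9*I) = (p^2 - 6*I*p + 7)/(p^2 + 3*p*(1 + I) + 9*I)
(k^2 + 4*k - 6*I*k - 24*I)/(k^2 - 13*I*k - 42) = (k + 4)/(k - 7*I)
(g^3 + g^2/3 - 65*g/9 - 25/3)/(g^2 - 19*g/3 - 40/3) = (g^2 - 4*g/3 - 5)/(g - 8)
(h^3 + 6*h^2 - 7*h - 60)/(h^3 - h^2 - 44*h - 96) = (h^2 + 2*h - 15)/(h^2 - 5*h - 24)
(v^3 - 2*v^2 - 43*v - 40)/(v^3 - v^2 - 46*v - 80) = (v + 1)/(v + 2)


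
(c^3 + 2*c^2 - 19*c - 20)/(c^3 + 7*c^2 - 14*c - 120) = (c + 1)/(c + 6)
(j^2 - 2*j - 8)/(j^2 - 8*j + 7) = (j^2 - 2*j - 8)/(j^2 - 8*j + 7)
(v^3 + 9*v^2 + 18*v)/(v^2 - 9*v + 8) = v*(v^2 + 9*v + 18)/(v^2 - 9*v + 8)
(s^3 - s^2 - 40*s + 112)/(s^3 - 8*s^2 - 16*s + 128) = (s^2 + 3*s - 28)/(s^2 - 4*s - 32)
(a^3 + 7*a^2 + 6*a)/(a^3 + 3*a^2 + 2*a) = (a + 6)/(a + 2)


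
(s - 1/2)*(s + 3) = s^2 + 5*s/2 - 3/2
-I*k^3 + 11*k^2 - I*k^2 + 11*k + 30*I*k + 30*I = (k + 5*I)*(k + 6*I)*(-I*k - I)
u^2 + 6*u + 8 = (u + 2)*(u + 4)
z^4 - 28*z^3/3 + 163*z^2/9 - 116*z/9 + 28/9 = (z - 7)*(z - 1)*(z - 2/3)^2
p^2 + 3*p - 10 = (p - 2)*(p + 5)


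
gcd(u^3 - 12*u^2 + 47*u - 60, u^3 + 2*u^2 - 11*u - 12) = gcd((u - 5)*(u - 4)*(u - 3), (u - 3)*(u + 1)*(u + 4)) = u - 3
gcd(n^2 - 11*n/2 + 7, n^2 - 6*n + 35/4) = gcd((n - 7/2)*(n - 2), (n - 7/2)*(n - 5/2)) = n - 7/2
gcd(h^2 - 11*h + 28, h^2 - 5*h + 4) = h - 4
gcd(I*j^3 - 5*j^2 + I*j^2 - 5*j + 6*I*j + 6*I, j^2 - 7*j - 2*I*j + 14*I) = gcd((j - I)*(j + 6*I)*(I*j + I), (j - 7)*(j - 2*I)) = 1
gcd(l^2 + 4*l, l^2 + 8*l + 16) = l + 4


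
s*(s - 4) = s^2 - 4*s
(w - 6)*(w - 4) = w^2 - 10*w + 24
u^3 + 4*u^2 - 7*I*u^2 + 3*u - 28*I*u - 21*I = (u + 1)*(u + 3)*(u - 7*I)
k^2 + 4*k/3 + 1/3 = (k + 1/3)*(k + 1)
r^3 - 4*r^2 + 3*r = r*(r - 3)*(r - 1)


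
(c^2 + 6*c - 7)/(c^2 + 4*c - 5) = (c + 7)/(c + 5)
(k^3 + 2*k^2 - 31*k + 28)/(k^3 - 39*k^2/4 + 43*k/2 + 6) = 4*(k^2 + 6*k - 7)/(4*k^2 - 23*k - 6)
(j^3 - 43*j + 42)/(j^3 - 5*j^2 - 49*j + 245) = (j^2 - 7*j + 6)/(j^2 - 12*j + 35)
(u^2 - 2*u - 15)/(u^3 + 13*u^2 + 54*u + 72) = (u - 5)/(u^2 + 10*u + 24)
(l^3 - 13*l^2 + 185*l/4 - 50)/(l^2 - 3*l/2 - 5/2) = (l^2 - 21*l/2 + 20)/(l + 1)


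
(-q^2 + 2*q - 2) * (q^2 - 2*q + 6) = -q^4 + 4*q^3 - 12*q^2 + 16*q - 12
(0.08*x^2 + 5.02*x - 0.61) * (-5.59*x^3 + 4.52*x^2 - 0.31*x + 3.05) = -0.4472*x^5 - 27.7002*x^4 + 26.0755*x^3 - 4.0694*x^2 + 15.5001*x - 1.8605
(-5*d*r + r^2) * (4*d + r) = -20*d^2*r - d*r^2 + r^3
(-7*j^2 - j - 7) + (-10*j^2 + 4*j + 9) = -17*j^2 + 3*j + 2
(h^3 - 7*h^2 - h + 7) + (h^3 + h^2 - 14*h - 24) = 2*h^3 - 6*h^2 - 15*h - 17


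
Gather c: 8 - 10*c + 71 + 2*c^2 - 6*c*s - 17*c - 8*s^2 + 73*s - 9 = 2*c^2 + c*(-6*s - 27) - 8*s^2 + 73*s + 70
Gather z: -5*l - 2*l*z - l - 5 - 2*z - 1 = -6*l + z*(-2*l - 2) - 6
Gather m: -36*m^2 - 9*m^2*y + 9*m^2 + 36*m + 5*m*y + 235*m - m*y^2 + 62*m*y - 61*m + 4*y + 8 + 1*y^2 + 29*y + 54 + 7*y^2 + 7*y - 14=m^2*(-9*y - 27) + m*(-y^2 + 67*y + 210) + 8*y^2 + 40*y + 48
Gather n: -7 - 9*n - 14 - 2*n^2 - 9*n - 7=-2*n^2 - 18*n - 28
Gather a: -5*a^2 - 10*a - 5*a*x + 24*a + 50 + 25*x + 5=-5*a^2 + a*(14 - 5*x) + 25*x + 55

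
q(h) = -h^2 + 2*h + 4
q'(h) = 2 - 2*h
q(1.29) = 4.92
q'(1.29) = -0.58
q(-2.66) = -8.40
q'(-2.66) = 7.32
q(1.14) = 4.98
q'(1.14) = -0.28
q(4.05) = -4.30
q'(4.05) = -6.10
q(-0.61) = 2.41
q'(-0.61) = 3.22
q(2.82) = 1.69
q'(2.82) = -3.64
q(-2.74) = -8.99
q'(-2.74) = 7.48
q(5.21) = -12.72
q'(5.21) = -8.42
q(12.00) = -116.00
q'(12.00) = -22.00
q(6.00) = -20.00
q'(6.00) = -10.00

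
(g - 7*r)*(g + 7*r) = g^2 - 49*r^2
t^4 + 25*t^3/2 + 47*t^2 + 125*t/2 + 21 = (t + 1/2)*(t + 2)*(t + 3)*(t + 7)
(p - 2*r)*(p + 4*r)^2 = p^3 + 6*p^2*r - 32*r^3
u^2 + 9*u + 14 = (u + 2)*(u + 7)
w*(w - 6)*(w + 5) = w^3 - w^2 - 30*w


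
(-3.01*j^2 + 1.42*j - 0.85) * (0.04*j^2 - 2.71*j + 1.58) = -0.1204*j^4 + 8.2139*j^3 - 8.638*j^2 + 4.5471*j - 1.343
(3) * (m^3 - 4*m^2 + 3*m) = 3*m^3 - 12*m^2 + 9*m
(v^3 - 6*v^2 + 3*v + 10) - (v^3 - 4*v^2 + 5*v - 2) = -2*v^2 - 2*v + 12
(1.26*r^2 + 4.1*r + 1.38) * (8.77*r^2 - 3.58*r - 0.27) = 11.0502*r^4 + 31.4462*r^3 - 2.9156*r^2 - 6.0474*r - 0.3726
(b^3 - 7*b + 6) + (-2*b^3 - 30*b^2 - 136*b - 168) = -b^3 - 30*b^2 - 143*b - 162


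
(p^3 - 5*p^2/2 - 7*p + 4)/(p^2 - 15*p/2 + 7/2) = (p^2 - 2*p - 8)/(p - 7)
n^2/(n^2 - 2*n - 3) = n^2/(n^2 - 2*n - 3)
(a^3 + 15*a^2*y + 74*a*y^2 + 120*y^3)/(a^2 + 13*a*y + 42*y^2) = (a^2 + 9*a*y + 20*y^2)/(a + 7*y)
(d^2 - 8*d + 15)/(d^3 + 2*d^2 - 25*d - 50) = (d - 3)/(d^2 + 7*d + 10)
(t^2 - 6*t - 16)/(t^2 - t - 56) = (t + 2)/(t + 7)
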